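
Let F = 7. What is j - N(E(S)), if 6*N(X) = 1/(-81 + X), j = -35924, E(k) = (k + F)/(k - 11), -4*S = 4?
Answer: -17566835/489 ≈ -35924.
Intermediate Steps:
S = -1 (S = -1/4*4 = -1)
E(k) = (7 + k)/(-11 + k) (E(k) = (k + 7)/(k - 11) = (7 + k)/(-11 + k))
N(X) = 1/(6*(-81 + X))
j - N(E(S)) = -35924 - 1/(6*(-81 + (7 - 1)/(-11 - 1))) = -35924 - 1/(6*(-81 + 6/(-12))) = -35924 - 1/(6*(-81 - 1/12*6)) = -35924 - 1/(6*(-81 - 1/2)) = -35924 - 1/(6*(-163/2)) = -35924 - (-2)/(6*163) = -35924 - 1*(-1/489) = -35924 + 1/489 = -17566835/489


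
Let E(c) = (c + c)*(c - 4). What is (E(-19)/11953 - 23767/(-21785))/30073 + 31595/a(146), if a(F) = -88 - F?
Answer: -247416963882958081/1832428743365610 ≈ -135.02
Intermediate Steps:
E(c) = 2*c*(-4 + c) (E(c) = (2*c)*(-4 + c) = 2*c*(-4 + c))
(E(-19)/11953 - 23767/(-21785))/30073 + 31595/a(146) = ((2*(-19)*(-4 - 19))/11953 - 23767/(-21785))/30073 + 31595/(-88 - 1*146) = ((2*(-19)*(-23))*(1/11953) - 23767*(-1/21785))*(1/30073) + 31595/(-88 - 146) = (874*(1/11953) + 23767/21785)*(1/30073) + 31595/(-234) = (874/11953 + 23767/21785)*(1/30073) + 31595*(-1/234) = (303127041/260396105)*(1/30073) - 31595/234 = 303127041/7830892065665 - 31595/234 = -247416963882958081/1832428743365610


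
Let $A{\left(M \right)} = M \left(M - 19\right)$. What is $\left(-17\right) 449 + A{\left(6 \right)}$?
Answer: $-7711$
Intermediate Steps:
$A{\left(M \right)} = M \left(-19 + M\right)$
$\left(-17\right) 449 + A{\left(6 \right)} = \left(-17\right) 449 + 6 \left(-19 + 6\right) = -7633 + 6 \left(-13\right) = -7633 - 78 = -7711$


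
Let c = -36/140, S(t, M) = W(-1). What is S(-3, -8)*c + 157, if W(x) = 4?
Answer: 5459/35 ≈ 155.97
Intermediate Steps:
S(t, M) = 4
c = -9/35 (c = -36*1/140 = -9/35 ≈ -0.25714)
S(-3, -8)*c + 157 = 4*(-9/35) + 157 = -36/35 + 157 = 5459/35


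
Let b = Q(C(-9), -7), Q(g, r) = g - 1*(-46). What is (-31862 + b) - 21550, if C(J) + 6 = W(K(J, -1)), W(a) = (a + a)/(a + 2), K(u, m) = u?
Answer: -373586/7 ≈ -53369.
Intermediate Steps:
W(a) = 2*a/(2 + a) (W(a) = (2*a)/(2 + a) = 2*a/(2 + a))
C(J) = -6 + 2*J/(2 + J)
Q(g, r) = 46 + g (Q(g, r) = g + 46 = 46 + g)
b = 298/7 (b = 46 + 4*(-3 - 1*(-9))/(2 - 9) = 46 + 4*(-3 + 9)/(-7) = 46 + 4*(-1/7)*6 = 46 - 24/7 = 298/7 ≈ 42.571)
(-31862 + b) - 21550 = (-31862 + 298/7) - 21550 = -222736/7 - 21550 = -373586/7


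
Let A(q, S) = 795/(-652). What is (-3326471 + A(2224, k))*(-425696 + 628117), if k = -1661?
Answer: -439022787186427/652 ≈ -6.7335e+11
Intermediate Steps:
A(q, S) = -795/652 (A(q, S) = 795*(-1/652) = -795/652)
(-3326471 + A(2224, k))*(-425696 + 628117) = (-3326471 - 795/652)*(-425696 + 628117) = -2168859887/652*202421 = -439022787186427/652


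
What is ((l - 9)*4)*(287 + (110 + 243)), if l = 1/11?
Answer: -250880/11 ≈ -22807.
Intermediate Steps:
l = 1/11 ≈ 0.090909
((l - 9)*4)*(287 + (110 + 243)) = ((1/11 - 9)*4)*(287 + (110 + 243)) = (-98/11*4)*(287 + 353) = -392/11*640 = -250880/11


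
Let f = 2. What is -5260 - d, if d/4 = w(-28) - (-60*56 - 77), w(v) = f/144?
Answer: -342145/18 ≈ -19008.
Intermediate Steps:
w(v) = 1/72 (w(v) = 2/144 = 2*(1/144) = 1/72)
d = 247465/18 (d = 4*(1/72 - (-60*56 - 77)) = 4*(1/72 - (-3360 - 77)) = 4*(1/72 - 1*(-3437)) = 4*(1/72 + 3437) = 4*(247465/72) = 247465/18 ≈ 13748.)
-5260 - d = -5260 - 1*247465/18 = -5260 - 247465/18 = -342145/18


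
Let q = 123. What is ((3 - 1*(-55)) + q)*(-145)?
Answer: -26245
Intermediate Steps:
((3 - 1*(-55)) + q)*(-145) = ((3 - 1*(-55)) + 123)*(-145) = ((3 + 55) + 123)*(-145) = (58 + 123)*(-145) = 181*(-145) = -26245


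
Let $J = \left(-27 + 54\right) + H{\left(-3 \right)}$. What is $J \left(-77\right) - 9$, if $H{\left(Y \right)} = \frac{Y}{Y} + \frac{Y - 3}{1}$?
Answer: $-1703$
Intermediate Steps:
$H{\left(Y \right)} = -2 + Y$ ($H{\left(Y \right)} = 1 + \left(-3 + Y\right) 1 = 1 + \left(-3 + Y\right) = -2 + Y$)
$J = 22$ ($J = \left(-27 + 54\right) - 5 = 27 - 5 = 22$)
$J \left(-77\right) - 9 = 22 \left(-77\right) - 9 = -1694 - 9 = -1703$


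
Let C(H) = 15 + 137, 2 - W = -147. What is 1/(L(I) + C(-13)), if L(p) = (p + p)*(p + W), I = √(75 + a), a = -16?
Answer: -135/2583268 + 149*√59/2583268 ≈ 0.00039078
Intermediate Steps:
W = 149 (W = 2 - 1*(-147) = 2 + 147 = 149)
I = √59 (I = √(75 - 16) = √59 ≈ 7.6811)
C(H) = 152
L(p) = 2*p*(149 + p) (L(p) = (p + p)*(p + 149) = (2*p)*(149 + p) = 2*p*(149 + p))
1/(L(I) + C(-13)) = 1/(2*√59*(149 + √59) + 152) = 1/(152 + 2*√59*(149 + √59))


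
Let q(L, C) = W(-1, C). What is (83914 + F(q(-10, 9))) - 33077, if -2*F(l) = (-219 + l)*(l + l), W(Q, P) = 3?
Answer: 51485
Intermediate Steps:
q(L, C) = 3
F(l) = -l*(-219 + l) (F(l) = -(-219 + l)*(l + l)/2 = -(-219 + l)*2*l/2 = -l*(-219 + l))
(83914 + F(q(-10, 9))) - 33077 = (83914 + 3*(219 - 1*3)) - 33077 = (83914 + 3*(219 - 3)) - 33077 = (83914 + 3*216) - 33077 = (83914 + 648) - 33077 = 84562 - 33077 = 51485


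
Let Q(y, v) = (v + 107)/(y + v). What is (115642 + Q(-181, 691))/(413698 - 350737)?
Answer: 9829703/5351685 ≈ 1.8368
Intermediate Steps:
Q(y, v) = (107 + v)/(v + y)
(115642 + Q(-181, 691))/(413698 - 350737) = (115642 + (107 + 691)/(691 - 181))/(413698 - 350737) = (115642 + 798/510)/62961 = (115642 + (1/510)*798)*(1/62961) = (115642 + 133/85)*(1/62961) = (9829703/85)*(1/62961) = 9829703/5351685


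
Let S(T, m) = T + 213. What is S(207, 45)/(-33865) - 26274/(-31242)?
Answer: 29221579/35267011 ≈ 0.82858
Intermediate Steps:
S(T, m) = 213 + T
S(207, 45)/(-33865) - 26274/(-31242) = (213 + 207)/(-33865) - 26274/(-31242) = 420*(-1/33865) - 26274*(-1/31242) = -84/6773 + 4379/5207 = 29221579/35267011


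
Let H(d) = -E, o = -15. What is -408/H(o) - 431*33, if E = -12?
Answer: -14257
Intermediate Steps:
H(d) = 12 (H(d) = -1*(-12) = 12)
-408/H(o) - 431*33 = -408/12 - 431*33 = -408*1/12 - 14223 = -34 - 14223 = -14257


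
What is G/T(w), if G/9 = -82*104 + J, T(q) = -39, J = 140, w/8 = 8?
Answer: 25164/13 ≈ 1935.7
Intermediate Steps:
w = 64 (w = 8*8 = 64)
G = -75492 (G = 9*(-82*104 + 140) = 9*(-8528 + 140) = 9*(-8388) = -75492)
G/T(w) = -75492/(-39) = -75492*(-1/39) = 25164/13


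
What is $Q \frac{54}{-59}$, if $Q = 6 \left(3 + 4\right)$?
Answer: $- \frac{2268}{59} \approx -38.441$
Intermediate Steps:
$Q = 42$ ($Q = 6 \cdot 7 = 42$)
$Q \frac{54}{-59} = 42 \frac{54}{-59} = 42 \cdot 54 \left(- \frac{1}{59}\right) = 42 \left(- \frac{54}{59}\right) = - \frac{2268}{59}$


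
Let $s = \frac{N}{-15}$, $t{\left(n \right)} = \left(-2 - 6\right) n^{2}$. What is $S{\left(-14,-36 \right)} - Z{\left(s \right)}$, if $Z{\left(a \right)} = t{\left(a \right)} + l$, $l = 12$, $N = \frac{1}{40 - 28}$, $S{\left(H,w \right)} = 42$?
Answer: $\frac{121501}{4050} \approx 30.0$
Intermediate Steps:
$N = \frac{1}{12} \approx 0.083333$
$t{\left(n \right)} = - 8 n^{2}$ ($t{\left(n \right)} = \left(-2 - 6\right) n^{2} = - 8 n^{2}$)
$s = - \frac{1}{180}$ ($s = \frac{1}{12 \left(-15\right)} = \frac{1}{12} \left(- \frac{1}{15}\right) = - \frac{1}{180} \approx -0.0055556$)
$Z{\left(a \right)} = 12 - 8 a^{2}$ ($Z{\left(a \right)} = - 8 a^{2} + 12 = 12 - 8 a^{2}$)
$S{\left(-14,-36 \right)} - Z{\left(s \right)} = 42 - \left(12 - 8 \left(- \frac{1}{180}\right)^{2}\right) = 42 - \left(12 - \frac{1}{4050}\right) = 42 - \frac{48599}{4050} = \frac{121501}{4050}$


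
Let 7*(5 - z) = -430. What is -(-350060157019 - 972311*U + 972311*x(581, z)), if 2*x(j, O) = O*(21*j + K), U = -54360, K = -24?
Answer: -1344646802029/14 ≈ -9.6046e+10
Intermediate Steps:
z = 465/7 (z = 5 - 1/7*(-430) = 5 + 430/7 = 465/7 ≈ 66.429)
x(j, O) = O*(-24 + 21*j)/2 (x(j, O) = (O*(21*j - 24))/2 = (O*(-24 + 21*j))/2 = O*(-24 + 21*j)/2)
-(-350060157019 - 972311*U + 972311*x(581, z)) = -(604679238589/14 + 52854825960) = -972311/(1/((-360029 + 54360) + (3/2)*(465/7)*(-8 + 4067))) = -972311/(1/(-305669 + (3/2)*(465/7)*4059)) = -972311/(1/(-305669 + 5662305/14)) = -972311/(1/(1382939/14)) = -972311/14/1382939 = -972311*1382939/14 = -1344646802029/14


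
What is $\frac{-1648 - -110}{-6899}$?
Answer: $\frac{1538}{6899} \approx 0.22293$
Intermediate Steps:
$\frac{-1648 - -110}{-6899} = \left(-1648 + 110\right) \left(- \frac{1}{6899}\right) = \left(-1538\right) \left(- \frac{1}{6899}\right) = \frac{1538}{6899}$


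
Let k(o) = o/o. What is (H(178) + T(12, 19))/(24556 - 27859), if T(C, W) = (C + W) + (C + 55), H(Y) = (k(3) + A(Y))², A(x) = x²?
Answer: -334646441/1101 ≈ -3.0395e+5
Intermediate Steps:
k(o) = 1
H(Y) = (1 + Y²)²
T(C, W) = 55 + W + 2*C (T(C, W) = (C + W) + (55 + C) = 55 + W + 2*C)
(H(178) + T(12, 19))/(24556 - 27859) = ((1 + 178²)² + (55 + 19 + 2*12))/(24556 - 27859) = ((1 + 31684)² + (55 + 19 + 24))/(-3303) = (31685² + 98)*(-1/3303) = (1003939225 + 98)*(-1/3303) = 1003939323*(-1/3303) = -334646441/1101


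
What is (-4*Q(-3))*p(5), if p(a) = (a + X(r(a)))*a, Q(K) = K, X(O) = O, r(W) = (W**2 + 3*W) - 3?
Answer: 2520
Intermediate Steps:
r(W) = -3 + W**2 + 3*W
p(a) = a*(-3 + a**2 + 4*a) (p(a) = (a + (-3 + a**2 + 3*a))*a = (-3 + a**2 + 4*a)*a = a*(-3 + a**2 + 4*a))
(-4*Q(-3))*p(5) = (-4*(-3))*(5*(-3 + 5**2 + 4*5)) = 12*(5*(-3 + 25 + 20)) = 12*(5*42) = 12*210 = 2520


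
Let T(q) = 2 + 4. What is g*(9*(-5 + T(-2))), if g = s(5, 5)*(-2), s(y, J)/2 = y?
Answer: -180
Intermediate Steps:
s(y, J) = 2*y
T(q) = 6
g = -20 (g = (2*5)*(-2) = 10*(-2) = -20)
g*(9*(-5 + T(-2))) = -180*(-5 + 6) = -180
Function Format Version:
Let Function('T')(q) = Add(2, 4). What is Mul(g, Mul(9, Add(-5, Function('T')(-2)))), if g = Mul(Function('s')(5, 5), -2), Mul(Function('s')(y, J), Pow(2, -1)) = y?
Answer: -180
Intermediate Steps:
Function('s')(y, J) = Mul(2, y)
Function('T')(q) = 6
g = -20 (g = Mul(Mul(2, 5), -2) = Mul(10, -2) = -20)
Mul(g, Mul(9, Add(-5, Function('T')(-2)))) = Mul(-20, Mul(9, Add(-5, 6))) = Mul(-20, Mul(9, 1)) = Mul(-20, 9) = -180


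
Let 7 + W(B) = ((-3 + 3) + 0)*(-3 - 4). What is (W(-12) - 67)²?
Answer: 5476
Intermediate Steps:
W(B) = -7 (W(B) = -7 + ((-3 + 3) + 0)*(-3 - 4) = -7 + (0 + 0)*(-7) = -7 + 0*(-7) = -7 + 0 = -7)
(W(-12) - 67)² = (-7 - 67)² = (-74)² = 5476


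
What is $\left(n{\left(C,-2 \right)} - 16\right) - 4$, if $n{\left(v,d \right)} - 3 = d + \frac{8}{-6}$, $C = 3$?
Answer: $- \frac{61}{3} \approx -20.333$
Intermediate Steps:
$n{\left(v,d \right)} = \frac{5}{3} + d$ ($n{\left(v,d \right)} = 3 + \left(d + \frac{8}{-6}\right) = 3 + \left(d + 8 \left(- \frac{1}{6}\right)\right) = 3 + \left(d - \frac{4}{3}\right) = 3 + \left(- \frac{4}{3} + d\right) = \frac{5}{3} + d$)
$\left(n{\left(C,-2 \right)} - 16\right) - 4 = \left(\left(\frac{5}{3} - 2\right) - 16\right) - 4 = \left(- \frac{1}{3} - 16\right) - 4 = - \frac{49}{3} - 4 = - \frac{61}{3}$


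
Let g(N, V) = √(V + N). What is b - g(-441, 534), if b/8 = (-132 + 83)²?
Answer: 19208 - √93 ≈ 19198.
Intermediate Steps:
g(N, V) = √(N + V)
b = 19208 (b = 8*(-132 + 83)² = 8*(-49)² = 8*2401 = 19208)
b - g(-441, 534) = 19208 - √(-441 + 534) = 19208 - √93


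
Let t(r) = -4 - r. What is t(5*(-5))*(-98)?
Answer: -2058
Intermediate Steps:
t(5*(-5))*(-98) = (-4 - 5*(-5))*(-98) = (-4 - 1*(-25))*(-98) = (-4 + 25)*(-98) = 21*(-98) = -2058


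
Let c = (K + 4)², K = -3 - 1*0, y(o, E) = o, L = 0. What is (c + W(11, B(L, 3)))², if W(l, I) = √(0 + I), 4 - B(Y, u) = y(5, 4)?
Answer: 2*I ≈ 2.0*I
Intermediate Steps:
K = -3 (K = -3 + 0 = -3)
B(Y, u) = -1 (B(Y, u) = 4 - 1*5 = 4 - 5 = -1)
c = 1 (c = (-3 + 4)² = 1² = 1)
W(l, I) = √I
(c + W(11, B(L, 3)))² = (1 + √(-1))² = (1 + I)²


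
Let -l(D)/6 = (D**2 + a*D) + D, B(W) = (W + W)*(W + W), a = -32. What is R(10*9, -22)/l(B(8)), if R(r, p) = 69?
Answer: -23/115200 ≈ -0.00019965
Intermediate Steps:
B(W) = 4*W**2 (B(W) = (2*W)*(2*W) = 4*W**2)
l(D) = -6*D**2 + 186*D (l(D) = -6*((D**2 - 32*D) + D) = -6*(D**2 - 31*D) = -6*D**2 + 186*D)
R(10*9, -22)/l(B(8)) = 69/((6*(4*8**2)*(31 - 4*8**2))) = 69/((6*(4*64)*(31 - 4*64))) = 69/((6*256*(31 - 1*256))) = 69/((6*256*(31 - 256))) = 69/((6*256*(-225))) = 69/(-345600) = 69*(-1/345600) = -23/115200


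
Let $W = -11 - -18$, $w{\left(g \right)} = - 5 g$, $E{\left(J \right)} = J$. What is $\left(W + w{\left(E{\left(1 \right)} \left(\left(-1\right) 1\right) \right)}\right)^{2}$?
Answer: $144$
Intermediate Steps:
$W = 7$ ($W = -11 + 18 = 7$)
$\left(W + w{\left(E{\left(1 \right)} \left(\left(-1\right) 1\right) \right)}\right)^{2} = \left(7 - 5 \cdot 1 \left(\left(-1\right) 1\right)\right)^{2} = \left(7 - 5 \cdot 1 \left(-1\right)\right)^{2} = \left(7 - -5\right)^{2} = \left(7 + 5\right)^{2} = 12^{2} = 144$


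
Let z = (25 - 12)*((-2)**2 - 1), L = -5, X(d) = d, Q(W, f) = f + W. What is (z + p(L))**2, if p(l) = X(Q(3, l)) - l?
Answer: 1764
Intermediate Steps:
Q(W, f) = W + f
p(l) = 3 (p(l) = (3 + l) - l = 3)
z = 39 (z = 13*(4 - 1) = 13*3 = 39)
(z + p(L))**2 = (39 + 3)**2 = 42**2 = 1764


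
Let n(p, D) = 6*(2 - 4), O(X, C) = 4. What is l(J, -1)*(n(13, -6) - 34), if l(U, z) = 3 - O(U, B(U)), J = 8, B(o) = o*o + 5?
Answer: 46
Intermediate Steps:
B(o) = 5 + o² (B(o) = o² + 5 = 5 + o²)
l(U, z) = -1 (l(U, z) = 3 - 1*4 = 3 - 4 = -1)
n(p, D) = -12 (n(p, D) = 6*(-2) = -12)
l(J, -1)*(n(13, -6) - 34) = -(-12 - 34) = -1*(-46) = 46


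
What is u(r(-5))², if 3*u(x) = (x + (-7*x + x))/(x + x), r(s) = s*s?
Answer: 25/36 ≈ 0.69444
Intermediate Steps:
r(s) = s²
u(x) = -⅚ (u(x) = ((x + (-7*x + x))/(x + x))/3 = ((x - 6*x)/((2*x)))/3 = ((-5*x)*(1/(2*x)))/3 = (⅓)*(-5/2) = -⅚)
u(r(-5))² = (-⅚)² = 25/36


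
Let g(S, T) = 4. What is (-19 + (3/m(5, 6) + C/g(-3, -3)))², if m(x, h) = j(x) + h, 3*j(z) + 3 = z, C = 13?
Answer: 23409/100 ≈ 234.09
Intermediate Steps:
j(z) = -1 + z/3
m(x, h) = -1 + h + x/3 (m(x, h) = (-1 + x/3) + h = -1 + h + x/3)
(-19 + (3/m(5, 6) + C/g(-3, -3)))² = (-19 + (3/(-1 + 6 + (⅓)*5) + 13/4))² = (-19 + (3/(-1 + 6 + 5/3) + 13*(¼)))² = (-19 + (3/(20/3) + 13/4))² = (-19 + (3*(3/20) + 13/4))² = (-19 + (9/20 + 13/4))² = (-19 + 37/10)² = (-153/10)² = 23409/100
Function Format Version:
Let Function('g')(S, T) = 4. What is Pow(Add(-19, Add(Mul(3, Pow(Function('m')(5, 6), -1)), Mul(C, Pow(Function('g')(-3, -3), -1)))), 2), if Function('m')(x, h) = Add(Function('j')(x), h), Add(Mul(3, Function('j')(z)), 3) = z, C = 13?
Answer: Rational(23409, 100) ≈ 234.09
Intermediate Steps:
Function('j')(z) = Add(-1, Mul(Rational(1, 3), z))
Function('m')(x, h) = Add(-1, h, Mul(Rational(1, 3), x)) (Function('m')(x, h) = Add(Add(-1, Mul(Rational(1, 3), x)), h) = Add(-1, h, Mul(Rational(1, 3), x)))
Pow(Add(-19, Add(Mul(3, Pow(Function('m')(5, 6), -1)), Mul(C, Pow(Function('g')(-3, -3), -1)))), 2) = Pow(Add(-19, Add(Mul(3, Pow(Add(-1, 6, Mul(Rational(1, 3), 5)), -1)), Mul(13, Pow(4, -1)))), 2) = Pow(Add(-19, Add(Mul(3, Pow(Add(-1, 6, Rational(5, 3)), -1)), Mul(13, Rational(1, 4)))), 2) = Pow(Add(-19, Add(Mul(3, Pow(Rational(20, 3), -1)), Rational(13, 4))), 2) = Pow(Add(-19, Add(Mul(3, Rational(3, 20)), Rational(13, 4))), 2) = Pow(Add(-19, Add(Rational(9, 20), Rational(13, 4))), 2) = Pow(Add(-19, Rational(37, 10)), 2) = Pow(Rational(-153, 10), 2) = Rational(23409, 100)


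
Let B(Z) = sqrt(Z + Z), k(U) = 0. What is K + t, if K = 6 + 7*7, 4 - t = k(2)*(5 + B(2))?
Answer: 59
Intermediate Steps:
B(Z) = sqrt(2)*sqrt(Z) (B(Z) = sqrt(2*Z) = sqrt(2)*sqrt(Z))
t = 4 (t = 4 - 0*(5 + sqrt(2)*sqrt(2)) = 4 - 0*(5 + 2) = 4 - 0*7 = 4 - 1*0 = 4 + 0 = 4)
K = 55 (K = 6 + 49 = 55)
K + t = 55 + 4 = 59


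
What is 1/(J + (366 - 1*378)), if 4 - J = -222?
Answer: 1/214 ≈ 0.0046729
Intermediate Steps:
J = 226 (J = 4 - 1*(-222) = 4 + 222 = 226)
1/(J + (366 - 1*378)) = 1/(226 + (366 - 1*378)) = 1/(226 + (366 - 378)) = 1/(226 - 12) = 1/214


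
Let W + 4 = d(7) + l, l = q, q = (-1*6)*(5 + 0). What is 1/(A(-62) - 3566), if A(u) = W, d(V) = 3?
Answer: -1/3597 ≈ -0.00027801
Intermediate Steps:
q = -30 (q = -6*5 = -30)
l = -30
W = -31 (W = -4 + (3 - 30) = -4 - 27 = -31)
A(u) = -31
1/(A(-62) - 3566) = 1/(-31 - 3566) = 1/(-3597) = -1/3597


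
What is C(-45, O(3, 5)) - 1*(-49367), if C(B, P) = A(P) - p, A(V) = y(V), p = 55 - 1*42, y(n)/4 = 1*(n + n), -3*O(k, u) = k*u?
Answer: 49314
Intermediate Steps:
O(k, u) = -k*u/3
y(n) = 8*n (y(n) = 4*(1*(n + n)) = 4*(1*(2*n)) = 4*(2*n) = 8*n)
p = 13 (p = 55 - 42 = 13)
A(V) = 8*V
C(B, P) = -13 + 8*P (C(B, P) = 8*P - 1*13 = 8*P - 13 = -13 + 8*P)
C(-45, O(3, 5)) - 1*(-49367) = (-13 + 8*(-1/3*3*5)) - 1*(-49367) = (-13 + 8*(-5)) + 49367 = (-13 - 40) + 49367 = -53 + 49367 = 49314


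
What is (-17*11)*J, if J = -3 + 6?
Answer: -561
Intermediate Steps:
J = 3
(-17*11)*J = -17*11*3 = -187*3 = -561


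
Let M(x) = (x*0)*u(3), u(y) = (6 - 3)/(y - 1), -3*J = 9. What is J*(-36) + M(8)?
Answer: 108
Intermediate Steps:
J = -3 (J = -⅓*9 = -3)
u(y) = 3/(-1 + y)
M(x) = 0 (M(x) = (x*0)*(3/(-1 + 3)) = 0*(3/2) = 0)
J*(-36) + M(8) = -3*(-36) + 0 = 108 + 0 = 108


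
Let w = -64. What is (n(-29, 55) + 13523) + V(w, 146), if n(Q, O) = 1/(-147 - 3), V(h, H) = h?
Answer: 2018849/150 ≈ 13459.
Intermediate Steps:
n(Q, O) = -1/150 (n(Q, O) = 1/(-150) = -1/150)
(n(-29, 55) + 13523) + V(w, 146) = (-1/150 + 13523) - 64 = 2028449/150 - 64 = 2018849/150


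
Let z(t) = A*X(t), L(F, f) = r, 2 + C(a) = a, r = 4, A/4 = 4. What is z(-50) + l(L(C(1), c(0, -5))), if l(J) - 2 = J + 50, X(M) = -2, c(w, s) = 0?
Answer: 24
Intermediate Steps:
A = 16 (A = 4*4 = 16)
C(a) = -2 + a
L(F, f) = 4
z(t) = -32 (z(t) = 16*(-2) = -32)
l(J) = 52 + J (l(J) = 2 + (J + 50) = 2 + (50 + J) = 52 + J)
z(-50) + l(L(C(1), c(0, -5))) = -32 + (52 + 4) = -32 + 56 = 24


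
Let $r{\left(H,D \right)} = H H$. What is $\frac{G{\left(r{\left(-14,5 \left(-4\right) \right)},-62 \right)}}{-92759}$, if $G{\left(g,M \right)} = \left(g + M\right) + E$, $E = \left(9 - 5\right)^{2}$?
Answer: $- \frac{150}{92759} \approx -0.0016171$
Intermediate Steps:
$E = 16$ ($E = 4^{2} = 16$)
$r{\left(H,D \right)} = H^{2}$
$G{\left(g,M \right)} = 16 + M + g$ ($G{\left(g,M \right)} = \left(g + M\right) + 16 = \left(M + g\right) + 16 = 16 + M + g$)
$\frac{G{\left(r{\left(-14,5 \left(-4\right) \right)},-62 \right)}}{-92759} = \frac{16 - 62 + \left(-14\right)^{2}}{-92759} = \left(16 - 62 + 196\right) \left(- \frac{1}{92759}\right) = 150 \left(- \frac{1}{92759}\right) = - \frac{150}{92759}$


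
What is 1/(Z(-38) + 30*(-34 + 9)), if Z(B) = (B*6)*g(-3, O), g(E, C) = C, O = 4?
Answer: -1/1662 ≈ -0.00060168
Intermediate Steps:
Z(B) = 24*B (Z(B) = (B*6)*4 = (6*B)*4 = 24*B)
1/(Z(-38) + 30*(-34 + 9)) = 1/(24*(-38) + 30*(-34 + 9)) = 1/(-912 + 30*(-25)) = 1/(-912 - 750) = 1/(-1662) = -1/1662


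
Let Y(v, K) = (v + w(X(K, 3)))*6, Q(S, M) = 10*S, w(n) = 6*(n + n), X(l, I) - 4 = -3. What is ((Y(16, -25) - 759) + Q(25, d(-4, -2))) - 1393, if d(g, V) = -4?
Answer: -1734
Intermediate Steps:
X(l, I) = 1 (X(l, I) = 4 - 3 = 1)
w(n) = 12*n (w(n) = 6*(2*n) = 12*n)
Y(v, K) = 72 + 6*v (Y(v, K) = (v + 12*1)*6 = (v + 12)*6 = (12 + v)*6 = 72 + 6*v)
((Y(16, -25) - 759) + Q(25, d(-4, -2))) - 1393 = (((72 + 6*16) - 759) + 10*25) - 1393 = (((72 + 96) - 759) + 250) - 1393 = ((168 - 759) + 250) - 1393 = (-591 + 250) - 1393 = -341 - 1393 = -1734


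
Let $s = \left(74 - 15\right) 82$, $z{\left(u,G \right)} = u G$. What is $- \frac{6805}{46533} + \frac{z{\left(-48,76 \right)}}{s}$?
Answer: $- \frac{101337487}{112563327} \approx -0.90027$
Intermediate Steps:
$z{\left(u,G \right)} = G u$
$s = 4838$ ($s = 59 \cdot 82 = 4838$)
$- \frac{6805}{46533} + \frac{z{\left(-48,76 \right)}}{s} = - \frac{6805}{46533} + \frac{76 \left(-48\right)}{4838} = \left(-6805\right) \frac{1}{46533} - \frac{1824}{2419} = - \frac{6805}{46533} - \frac{1824}{2419} = - \frac{101337487}{112563327}$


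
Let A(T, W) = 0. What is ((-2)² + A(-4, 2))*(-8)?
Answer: -32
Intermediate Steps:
((-2)² + A(-4, 2))*(-8) = ((-2)² + 0)*(-8) = (4 + 0)*(-8) = 4*(-8) = -32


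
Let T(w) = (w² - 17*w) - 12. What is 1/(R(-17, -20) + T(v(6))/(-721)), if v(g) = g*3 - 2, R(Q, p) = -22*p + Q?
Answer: 103/43573 ≈ 0.0023638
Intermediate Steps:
R(Q, p) = Q - 22*p
v(g) = -2 + 3*g (v(g) = 3*g - 2 = -2 + 3*g)
T(w) = -12 + w² - 17*w
1/(R(-17, -20) + T(v(6))/(-721)) = 1/((-17 - 22*(-20)) + (-12 + (-2 + 3*6)² - 17*(-2 + 3*6))/(-721)) = 1/((-17 + 440) + (-12 + (-2 + 18)² - 17*(-2 + 18))*(-1/721)) = 1/(423 + (-12 + 16² - 17*16)*(-1/721)) = 1/(423 + (-12 + 256 - 272)*(-1/721)) = 1/(423 - 28*(-1/721)) = 1/(423 + 4/103) = 1/(43573/103) = 103/43573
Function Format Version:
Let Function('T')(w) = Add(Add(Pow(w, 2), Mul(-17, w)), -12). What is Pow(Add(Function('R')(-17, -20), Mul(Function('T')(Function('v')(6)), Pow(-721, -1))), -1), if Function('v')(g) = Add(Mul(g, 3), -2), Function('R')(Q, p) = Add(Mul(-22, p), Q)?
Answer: Rational(103, 43573) ≈ 0.0023638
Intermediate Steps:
Function('R')(Q, p) = Add(Q, Mul(-22, p))
Function('v')(g) = Add(-2, Mul(3, g)) (Function('v')(g) = Add(Mul(3, g), -2) = Add(-2, Mul(3, g)))
Function('T')(w) = Add(-12, Pow(w, 2), Mul(-17, w))
Pow(Add(Function('R')(-17, -20), Mul(Function('T')(Function('v')(6)), Pow(-721, -1))), -1) = Pow(Add(Add(-17, Mul(-22, -20)), Mul(Add(-12, Pow(Add(-2, Mul(3, 6)), 2), Mul(-17, Add(-2, Mul(3, 6)))), Pow(-721, -1))), -1) = Pow(Add(Add(-17, 440), Mul(Add(-12, Pow(Add(-2, 18), 2), Mul(-17, Add(-2, 18))), Rational(-1, 721))), -1) = Pow(Add(423, Mul(Add(-12, Pow(16, 2), Mul(-17, 16)), Rational(-1, 721))), -1) = Pow(Add(423, Mul(Add(-12, 256, -272), Rational(-1, 721))), -1) = Pow(Add(423, Mul(-28, Rational(-1, 721))), -1) = Pow(Add(423, Rational(4, 103)), -1) = Pow(Rational(43573, 103), -1) = Rational(103, 43573)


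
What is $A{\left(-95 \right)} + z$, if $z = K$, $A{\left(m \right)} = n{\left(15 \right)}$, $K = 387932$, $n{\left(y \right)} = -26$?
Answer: $387906$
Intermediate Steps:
$A{\left(m \right)} = -26$
$z = 387932$
$A{\left(-95 \right)} + z = -26 + 387932 = 387906$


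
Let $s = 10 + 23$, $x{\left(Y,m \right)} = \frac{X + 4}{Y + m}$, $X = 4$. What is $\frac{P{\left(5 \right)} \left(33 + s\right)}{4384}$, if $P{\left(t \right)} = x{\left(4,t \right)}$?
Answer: $\frac{11}{822} \approx 0.013382$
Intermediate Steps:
$x{\left(Y,m \right)} = \frac{8}{Y + m}$ ($x{\left(Y,m \right)} = \frac{4 + 4}{Y + m} = \frac{8}{Y + m}$)
$P{\left(t \right)} = \frac{8}{4 + t}$
$s = 33$
$\frac{P{\left(5 \right)} \left(33 + s\right)}{4384} = \frac{\frac{8}{4 + 5} \left(33 + 33\right)}{4384} = \frac{8}{9} \cdot 66 \cdot \frac{1}{4384} = \frac{176}{3} \cdot \frac{1}{4384} = \frac{11}{822}$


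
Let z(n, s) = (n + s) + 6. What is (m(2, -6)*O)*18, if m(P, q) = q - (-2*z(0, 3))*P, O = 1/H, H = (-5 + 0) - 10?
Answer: -36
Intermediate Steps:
H = -15 (H = -5 - 10 = -15)
z(n, s) = 6 + n + s
O = -1/15 (O = 1/(-15) = -1/15 ≈ -0.066667)
m(P, q) = q + 18*P (m(P, q) = q - (-2*(6 + 0 + 3))*P = q - (-2*9)*P = q - (-18)*P = q + 18*P)
(m(2, -6)*O)*18 = ((-6 + 18*2)*(-1/15))*18 = ((-6 + 36)*(-1/15))*18 = (30*(-1/15))*18 = -2*18 = -36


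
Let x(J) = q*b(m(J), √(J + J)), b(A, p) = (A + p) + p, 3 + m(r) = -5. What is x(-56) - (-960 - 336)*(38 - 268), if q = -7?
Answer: -298024 - 56*I*√7 ≈ -2.9802e+5 - 148.16*I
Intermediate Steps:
m(r) = -8 (m(r) = -3 - 5 = -8)
b(A, p) = A + 2*p
x(J) = 56 - 14*√2*√J (x(J) = -7*(-8 + 2*√(J + J)) = -7*(-8 + 2*√(2*J)) = -7*(-8 + 2*(√2*√J)) = -7*(-8 + 2*√2*√J) = 56 - 14*√2*√J)
x(-56) - (-960 - 336)*(38 - 268) = (56 - 14*√2*√(-56)) - (-960 - 336)*(38 - 268) = (56 - 14*√2*2*I*√14) - (-1296)*(-230) = (56 - 56*I*√7) - 1*298080 = (56 - 56*I*√7) - 298080 = -298024 - 56*I*√7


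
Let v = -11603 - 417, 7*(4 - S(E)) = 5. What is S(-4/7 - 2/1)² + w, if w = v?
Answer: -588451/49 ≈ -12009.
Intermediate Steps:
S(E) = 23/7 (S(E) = 4 - ⅐*5 = 4 - 5/7 = 23/7)
v = -12020
w = -12020
S(-4/7 - 2/1)² + w = (23/7)² - 12020 = 529/49 - 12020 = -588451/49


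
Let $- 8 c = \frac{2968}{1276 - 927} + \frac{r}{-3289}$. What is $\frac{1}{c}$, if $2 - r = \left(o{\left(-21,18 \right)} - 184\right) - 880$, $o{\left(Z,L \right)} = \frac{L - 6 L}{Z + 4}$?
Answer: $- \frac{848419}{867699} \approx -0.97778$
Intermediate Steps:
$o{\left(Z,L \right)} = - \frac{5 L}{4 + Z}$ ($o{\left(Z,L \right)} = \frac{\left(-5\right) L}{4 + Z} = - \frac{5 L}{4 + Z}$)
$r = \frac{18032}{17}$ ($r = 2 - \left(\left(\left(-5\right) 18 \frac{1}{4 - 21} - 184\right) - 880\right) = 2 - \left(\left(\left(-5\right) 18 \frac{1}{-17} - 184\right) - 880\right) = 2 - \left(\left(\left(-5\right) 18 \left(- \frac{1}{17}\right) - 184\right) - 880\right) = 2 - \left(\left(\frac{90}{17} - 184\right) - 880\right) = 2 - \left(- \frac{3038}{17} - 880\right) = 2 - - \frac{17998}{17} = 2 + \frac{17998}{17} = \frac{18032}{17} \approx 1060.7$)
$c = - \frac{867699}{848419}$ ($c = - \frac{\frac{2968}{1276 - 927} + \frac{18032}{17 \left(-3289\right)}}{8} = - \frac{\frac{2968}{349} + \frac{18032}{17} \left(- \frac{1}{3289}\right)}{8} = - \frac{2968 \cdot \frac{1}{349} - \frac{784}{2431}}{8} = - \frac{\frac{2968}{349} - \frac{784}{2431}}{8} = \left(- \frac{1}{8}\right) \frac{6941592}{848419} = - \frac{867699}{848419} \approx -1.0227$)
$\frac{1}{c} = \frac{1}{- \frac{867699}{848419}} = - \frac{848419}{867699}$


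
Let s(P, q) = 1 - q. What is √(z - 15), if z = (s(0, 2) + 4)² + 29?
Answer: √23 ≈ 4.7958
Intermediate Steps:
z = 38 (z = ((1 - 1*2) + 4)² + 29 = ((1 - 2) + 4)² + 29 = (-1 + 4)² + 29 = 3² + 29 = 9 + 29 = 38)
√(z - 15) = √(38 - 15) = √23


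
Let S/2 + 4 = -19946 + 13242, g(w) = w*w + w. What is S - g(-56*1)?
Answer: -16496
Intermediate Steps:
g(w) = w + w² (g(w) = w² + w = w + w²)
S = -13416 (S = -8 + 2*(-19946 + 13242) = -8 + 2*(-6704) = -8 - 13408 = -13416)
S - g(-56*1) = -13416 - (-56*1)*(1 - 56*1) = -13416 - (-56)*(1 - 56) = -13416 - (-56)*(-55) = -13416 - 1*3080 = -13416 - 3080 = -16496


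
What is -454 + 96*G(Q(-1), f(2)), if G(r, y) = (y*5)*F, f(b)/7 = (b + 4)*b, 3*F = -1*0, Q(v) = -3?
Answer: -454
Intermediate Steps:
F = 0 (F = (-1*0)/3 = (1/3)*0 = 0)
f(b) = 7*b*(4 + b) (f(b) = 7*((b + 4)*b) = 7*((4 + b)*b) = 7*(b*(4 + b)) = 7*b*(4 + b))
G(r, y) = 0 (G(r, y) = (y*5)*0 = (5*y)*0 = 0)
-454 + 96*G(Q(-1), f(2)) = -454 + 96*0 = -454 + 0 = -454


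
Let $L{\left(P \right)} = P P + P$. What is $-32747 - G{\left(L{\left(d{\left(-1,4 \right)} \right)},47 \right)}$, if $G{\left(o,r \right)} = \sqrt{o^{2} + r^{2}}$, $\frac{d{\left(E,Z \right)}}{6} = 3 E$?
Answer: $-32747 - \sqrt{95845} \approx -33057.0$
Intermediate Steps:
$d{\left(E,Z \right)} = 18 E$ ($d{\left(E,Z \right)} = 6 \cdot 3 E = 18 E$)
$L{\left(P \right)} = P + P^{2}$ ($L{\left(P \right)} = P^{2} + P = P + P^{2}$)
$-32747 - G{\left(L{\left(d{\left(-1,4 \right)} \right)},47 \right)} = -32747 - \sqrt{\left(18 \left(-1\right) \left(1 + 18 \left(-1\right)\right)\right)^{2} + 47^{2}} = -32747 - \sqrt{\left(- 18 \left(1 - 18\right)\right)^{2} + 2209} = -32747 - \sqrt{\left(\left(-18\right) \left(-17\right)\right)^{2} + 2209} = -32747 - \sqrt{306^{2} + 2209} = -32747 - \sqrt{93636 + 2209} = -32747 - \sqrt{95845}$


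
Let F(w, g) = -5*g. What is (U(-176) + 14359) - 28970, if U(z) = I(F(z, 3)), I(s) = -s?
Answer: -14596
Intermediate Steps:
U(z) = 15 (U(z) = -(-5)*3 = -1*(-15) = 15)
(U(-176) + 14359) - 28970 = (15 + 14359) - 28970 = 14374 - 28970 = -14596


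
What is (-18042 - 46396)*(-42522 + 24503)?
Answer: 1161108322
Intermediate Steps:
(-18042 - 46396)*(-42522 + 24503) = -64438*(-18019) = 1161108322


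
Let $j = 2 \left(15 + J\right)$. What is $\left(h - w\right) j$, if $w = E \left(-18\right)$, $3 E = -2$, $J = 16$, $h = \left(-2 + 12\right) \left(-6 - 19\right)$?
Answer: $-16244$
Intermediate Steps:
$h = -250$ ($h = 10 \left(-25\right) = -250$)
$E = - \frac{2}{3}$ ($E = \frac{1}{3} \left(-2\right) = - \frac{2}{3} \approx -0.66667$)
$w = 12$ ($w = \left(- \frac{2}{3}\right) \left(-18\right) = 12$)
$j = 62$ ($j = 2 \left(15 + 16\right) = 2 \cdot 31 = 62$)
$\left(h - w\right) j = \left(-250 - 12\right) 62 = \left(-262\right) 62 = -16244$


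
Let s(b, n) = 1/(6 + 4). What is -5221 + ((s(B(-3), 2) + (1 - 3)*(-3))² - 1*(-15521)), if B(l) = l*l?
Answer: 1033721/100 ≈ 10337.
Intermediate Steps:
B(l) = l²
s(b, n) = ⅒ (s(b, n) = 1/10 = ⅒)
-5221 + ((s(B(-3), 2) + (1 - 3)*(-3))² - 1*(-15521)) = -5221 + ((⅒ + (1 - 3)*(-3))² - 1*(-15521)) = -5221 + ((⅒ - 2*(-3))² + 15521) = -5221 + ((⅒ + 6)² + 15521) = -5221 + ((61/10)² + 15521) = -5221 + (3721/100 + 15521) = -5221 + 1555821/100 = 1033721/100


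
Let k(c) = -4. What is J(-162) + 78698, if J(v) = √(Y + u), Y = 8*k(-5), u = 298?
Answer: 78698 + √266 ≈ 78714.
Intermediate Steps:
Y = -32 (Y = 8*(-4) = -32)
J(v) = √266 (J(v) = √(-32 + 298) = √266)
J(-162) + 78698 = √266 + 78698 = 78698 + √266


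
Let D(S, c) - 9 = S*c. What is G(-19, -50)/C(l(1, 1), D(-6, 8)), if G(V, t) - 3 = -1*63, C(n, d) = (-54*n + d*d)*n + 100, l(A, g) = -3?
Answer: 60/4949 ≈ 0.012124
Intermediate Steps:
D(S, c) = 9 + S*c
C(n, d) = 100 + n*(d² - 54*n) (C(n, d) = (-54*n + d²)*n + 100 = (d² - 54*n)*n + 100 = n*(d² - 54*n) + 100 = 100 + n*(d² - 54*n))
G(V, t) = -60 (G(V, t) = 3 - 1*63 = 3 - 63 = -60)
G(-19, -50)/C(l(1, 1), D(-6, 8)) = -60/(100 - 54*(-3)² - 3*(9 - 6*8)²) = -60/(100 - 54*9 - 3*(9 - 48)²) = -60/(100 - 486 - 3*(-39)²) = -60/(100 - 486 - 3*1521) = -60/(100 - 486 - 4563) = -60/(-4949) = -60*(-1/4949) = 60/4949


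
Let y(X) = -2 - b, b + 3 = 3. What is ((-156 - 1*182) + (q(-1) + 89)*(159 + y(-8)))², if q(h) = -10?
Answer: 145564225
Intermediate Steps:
b = 0 (b = -3 + 3 = 0)
y(X) = -2 (y(X) = -2 - 1*0 = -2 + 0 = -2)
((-156 - 1*182) + (q(-1) + 89)*(159 + y(-8)))² = ((-156 - 1*182) + (-10 + 89)*(159 - 2))² = ((-156 - 182) + 79*157)² = (-338 + 12403)² = 12065² = 145564225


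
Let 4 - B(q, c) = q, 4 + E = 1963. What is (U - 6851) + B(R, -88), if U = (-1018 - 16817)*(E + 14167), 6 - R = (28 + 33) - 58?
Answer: -287614060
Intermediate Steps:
E = 1959 (E = -4 + 1963 = 1959)
R = 3 (R = 6 - ((28 + 33) - 58) = 6 - (61 - 58) = 6 - 1*3 = 6 - 3 = 3)
U = -287607210 (U = (-1018 - 16817)*(1959 + 14167) = -17835*16126 = -287607210)
B(q, c) = 4 - q
(U - 6851) + B(R, -88) = (-287607210 - 6851) + (4 - 1*3) = -287614061 + (4 - 3) = -287614061 + 1 = -287614060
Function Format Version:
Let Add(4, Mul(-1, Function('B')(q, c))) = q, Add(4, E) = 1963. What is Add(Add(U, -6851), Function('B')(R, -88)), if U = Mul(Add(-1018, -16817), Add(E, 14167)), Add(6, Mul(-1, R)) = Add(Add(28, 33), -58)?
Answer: -287614060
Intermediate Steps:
E = 1959 (E = Add(-4, 1963) = 1959)
R = 3 (R = Add(6, Mul(-1, Add(Add(28, 33), -58))) = Add(6, Mul(-1, Add(61, -58))) = Add(6, Mul(-1, 3)) = Add(6, -3) = 3)
U = -287607210 (U = Mul(Add(-1018, -16817), Add(1959, 14167)) = Mul(-17835, 16126) = -287607210)
Function('B')(q, c) = Add(4, Mul(-1, q))
Add(Add(U, -6851), Function('B')(R, -88)) = Add(Add(-287607210, -6851), Add(4, Mul(-1, 3))) = Add(-287614061, Add(4, -3)) = Add(-287614061, 1) = -287614060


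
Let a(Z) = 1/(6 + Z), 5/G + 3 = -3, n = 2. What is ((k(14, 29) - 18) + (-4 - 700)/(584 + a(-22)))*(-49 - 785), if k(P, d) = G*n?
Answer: 162638062/9343 ≈ 17407.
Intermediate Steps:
G = -5/6 (G = 5/(-3 - 3) = 5/(-6) = 5*(-1/6) = -5/6 ≈ -0.83333)
k(P, d) = -5/3 (k(P, d) = -5/6*2 = -5/3)
((k(14, 29) - 18) + (-4 - 700)/(584 + a(-22)))*(-49 - 785) = ((-5/3 - 18) + (-4 - 700)/(584 + 1/(6 - 22)))*(-49 - 785) = (-59/3 - 704/(584 + 1/(-16)))*(-834) = (-59/3 - 704/(584 - 1/16))*(-834) = (-59/3 - 704/9343/16)*(-834) = (-59/3 - 704*16/9343)*(-834) = (-59/3 - 11264/9343)*(-834) = -585029/28029*(-834) = 162638062/9343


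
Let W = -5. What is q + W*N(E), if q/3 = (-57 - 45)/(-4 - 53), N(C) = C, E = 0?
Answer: 102/19 ≈ 5.3684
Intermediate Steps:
q = 102/19 (q = 3*((-57 - 45)/(-4 - 53)) = 3*(-102/(-57)) = 3*(-102*(-1/57)) = 3*(34/19) = 102/19 ≈ 5.3684)
q + W*N(E) = 102/19 - 5*0 = 102/19 + 0 = 102/19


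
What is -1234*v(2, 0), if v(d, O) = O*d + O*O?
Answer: 0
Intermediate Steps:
v(d, O) = O² + O*d (v(d, O) = O*d + O² = O² + O*d)
-1234*v(2, 0) = -0*(0 + 2) = -0*2 = -1234*0 = 0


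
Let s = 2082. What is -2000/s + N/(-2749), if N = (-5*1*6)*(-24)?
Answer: -3498520/2861709 ≈ -1.2225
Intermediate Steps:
N = 720 (N = -5*6*(-24) = -30*(-24) = 720)
-2000/s + N/(-2749) = -2000/2082 + 720/(-2749) = -2000*1/2082 + 720*(-1/2749) = -1000/1041 - 720/2749 = -3498520/2861709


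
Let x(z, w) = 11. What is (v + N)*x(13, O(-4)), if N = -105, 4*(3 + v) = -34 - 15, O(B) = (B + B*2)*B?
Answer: -5291/4 ≈ -1322.8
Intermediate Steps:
O(B) = 3*B² (O(B) = (B + 2*B)*B = (3*B)*B = 3*B²)
v = -61/4 (v = -3 + (-34 - 15)/4 = -3 + (¼)*(-49) = -3 - 49/4 = -61/4 ≈ -15.250)
(v + N)*x(13, O(-4)) = (-61/4 - 105)*11 = -481/4*11 = -5291/4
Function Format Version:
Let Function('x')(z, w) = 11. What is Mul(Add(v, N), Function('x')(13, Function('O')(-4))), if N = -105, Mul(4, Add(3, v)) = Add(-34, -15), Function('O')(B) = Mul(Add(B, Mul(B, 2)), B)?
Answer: Rational(-5291, 4) ≈ -1322.8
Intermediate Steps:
Function('O')(B) = Mul(3, Pow(B, 2)) (Function('O')(B) = Mul(Add(B, Mul(2, B)), B) = Mul(Mul(3, B), B) = Mul(3, Pow(B, 2)))
v = Rational(-61, 4) (v = Add(-3, Mul(Rational(1, 4), Add(-34, -15))) = Add(-3, Mul(Rational(1, 4), -49)) = Add(-3, Rational(-49, 4)) = Rational(-61, 4) ≈ -15.250)
Mul(Add(v, N), Function('x')(13, Function('O')(-4))) = Mul(Add(Rational(-61, 4), -105), 11) = Mul(Rational(-481, 4), 11) = Rational(-5291, 4)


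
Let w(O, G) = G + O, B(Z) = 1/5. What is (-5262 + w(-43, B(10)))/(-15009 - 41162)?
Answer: 26524/280855 ≈ 0.094440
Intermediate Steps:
B(Z) = 1/5
(-5262 + w(-43, B(10)))/(-15009 - 41162) = (-5262 + (1/5 - 43))/(-15009 - 41162) = (-5262 - 214/5)/(-56171) = -26524/5*(-1/56171) = 26524/280855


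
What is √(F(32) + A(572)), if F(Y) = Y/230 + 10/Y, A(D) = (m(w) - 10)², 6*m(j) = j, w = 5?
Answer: √160882585/1380 ≈ 9.1913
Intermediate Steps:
m(j) = j/6
A(D) = 3025/36 (A(D) = ((⅙)*5 - 10)² = (⅚ - 10)² = (-55/6)² = 3025/36)
F(Y) = 10/Y + Y/230 (F(Y) = Y*(1/230) + 10/Y = Y/230 + 10/Y = 10/Y + Y/230)
√(F(32) + A(572)) = √((10/32 + (1/230)*32) + 3025/36) = √((10*(1/32) + 16/115) + 3025/36) = √((5/16 + 16/115) + 3025/36) = √(831/1840 + 3025/36) = √(1398979/16560) = √160882585/1380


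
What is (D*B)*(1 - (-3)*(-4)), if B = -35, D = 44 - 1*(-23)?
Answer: 25795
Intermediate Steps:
D = 67 (D = 44 + 23 = 67)
(D*B)*(1 - (-3)*(-4)) = (67*(-35))*(1 - (-3)*(-4)) = -2345*(1 - 3*4) = -2345*(1 - 12) = -2345*(-11) = 25795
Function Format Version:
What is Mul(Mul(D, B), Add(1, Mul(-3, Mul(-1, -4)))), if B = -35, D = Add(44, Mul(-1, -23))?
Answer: 25795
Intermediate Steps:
D = 67 (D = Add(44, 23) = 67)
Mul(Mul(D, B), Add(1, Mul(-3, Mul(-1, -4)))) = Mul(Mul(67, -35), Add(1, Mul(-3, Mul(-1, -4)))) = Mul(-2345, Add(1, Mul(-3, 4))) = Mul(-2345, Add(1, -12)) = Mul(-2345, -11) = 25795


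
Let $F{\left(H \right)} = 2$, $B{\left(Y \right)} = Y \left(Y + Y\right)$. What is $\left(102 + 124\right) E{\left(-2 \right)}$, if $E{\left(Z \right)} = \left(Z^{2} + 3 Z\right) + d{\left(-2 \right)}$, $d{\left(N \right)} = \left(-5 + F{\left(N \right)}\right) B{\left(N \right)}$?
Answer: $-5876$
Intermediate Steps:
$B{\left(Y \right)} = 2 Y^{2}$ ($B{\left(Y \right)} = Y 2 Y = 2 Y^{2}$)
$d{\left(N \right)} = - 6 N^{2}$ ($d{\left(N \right)} = \left(-5 + 2\right) 2 N^{2} = - 3 \cdot 2 N^{2} = - 6 N^{2}$)
$E{\left(Z \right)} = -24 + Z^{2} + 3 Z$ ($E{\left(Z \right)} = \left(Z^{2} + 3 Z\right) - 6 \left(-2\right)^{2} = \left(Z^{2} + 3 Z\right) - 24 = -24 + Z^{2} + 3 Z$)
$\left(102 + 124\right) E{\left(-2 \right)} = \left(102 + 124\right) \left(-24 + \left(-2\right)^{2} + 3 \left(-2\right)\right) = 226 \left(-24 + 4 - 6\right) = 226 \left(-26\right) = -5876$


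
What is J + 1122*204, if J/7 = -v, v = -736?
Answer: 234040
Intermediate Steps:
J = 5152 (J = 7*(-1*(-736)) = 7*736 = 5152)
J + 1122*204 = 5152 + 1122*204 = 5152 + 228888 = 234040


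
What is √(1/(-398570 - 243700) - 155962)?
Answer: I*√64336002044432070/642270 ≈ 394.92*I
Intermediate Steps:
√(1/(-398570 - 243700) - 155962) = √(1/(-642270) - 155962) = √(-1/642270 - 155962) = √(-100169713741/642270) = I*√64336002044432070/642270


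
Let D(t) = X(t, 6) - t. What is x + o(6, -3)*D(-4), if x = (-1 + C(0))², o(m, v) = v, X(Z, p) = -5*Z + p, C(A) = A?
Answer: -89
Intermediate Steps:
X(Z, p) = p - 5*Z
D(t) = 6 - 6*t (D(t) = (6 - 5*t) - t = 6 - 6*t)
x = 1 (x = (-1 + 0)² = (-1)² = 1)
x + o(6, -3)*D(-4) = 1 - 3*(6 - 6*(-4)) = 1 - 3*(6 + 24) = 1 - 3*30 = 1 - 90 = -89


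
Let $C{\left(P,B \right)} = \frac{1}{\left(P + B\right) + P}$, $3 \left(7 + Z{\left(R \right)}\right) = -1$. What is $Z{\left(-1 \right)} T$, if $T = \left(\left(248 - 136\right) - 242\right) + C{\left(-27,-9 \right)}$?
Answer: $\frac{180202}{189} \approx 953.45$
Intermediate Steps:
$Z{\left(R \right)} = - \frac{22}{3}$ ($Z{\left(R \right)} = -7 + \frac{1}{3} \left(-1\right) = -7 - \frac{1}{3} = - \frac{22}{3}$)
$C{\left(P,B \right)} = \frac{1}{B + 2 P}$ ($C{\left(P,B \right)} = \frac{1}{\left(B + P\right) + P} = \frac{1}{B + 2 P}$)
$T = - \frac{8191}{63}$ ($T = \left(\left(248 - 136\right) - 242\right) + \frac{1}{-9 + 2 \left(-27\right)} = \left(112 - 242\right) + \frac{1}{-9 - 54} = -130 + \frac{1}{-63} = -130 - \frac{1}{63} = - \frac{8191}{63} \approx -130.02$)
$Z{\left(-1 \right)} T = \left(- \frac{22}{3}\right) \left(- \frac{8191}{63}\right) = \frac{180202}{189}$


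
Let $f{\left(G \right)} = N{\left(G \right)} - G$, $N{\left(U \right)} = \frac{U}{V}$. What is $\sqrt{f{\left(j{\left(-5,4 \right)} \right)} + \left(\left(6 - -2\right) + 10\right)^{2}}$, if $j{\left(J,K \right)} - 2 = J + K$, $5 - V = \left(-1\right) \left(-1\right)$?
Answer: $\frac{\sqrt{1293}}{2} \approx 17.979$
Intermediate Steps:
$V = 4$ ($V = 5 - \left(-1\right) \left(-1\right) = 5 - 1 = 4$)
$N{\left(U \right)} = \frac{U}{4}$
$j{\left(J,K \right)} = 2 + J + K$ ($j{\left(J,K \right)} = 2 + \left(J + K\right) = 2 + J + K$)
$f{\left(G \right)} = - \frac{3 G}{4}$ ($f{\left(G \right)} = \frac{G}{4} - G = - \frac{3 G}{4}$)
$\sqrt{f{\left(j{\left(-5,4 \right)} \right)} + \left(\left(6 - -2\right) + 10\right)^{2}} = \sqrt{- \frac{3 \left(2 - 5 + 4\right)}{4} + \left(\left(6 - -2\right) + 10\right)^{2}} = \sqrt{\left(- \frac{3}{4}\right) 1 + \left(\left(6 + 2\right) + 10\right)^{2}} = \sqrt{- \frac{3}{4} + \left(8 + 10\right)^{2}} = \sqrt{- \frac{3}{4} + 18^{2}} = \sqrt{- \frac{3}{4} + 324} = \sqrt{\frac{1293}{4}} = \frac{\sqrt{1293}}{2}$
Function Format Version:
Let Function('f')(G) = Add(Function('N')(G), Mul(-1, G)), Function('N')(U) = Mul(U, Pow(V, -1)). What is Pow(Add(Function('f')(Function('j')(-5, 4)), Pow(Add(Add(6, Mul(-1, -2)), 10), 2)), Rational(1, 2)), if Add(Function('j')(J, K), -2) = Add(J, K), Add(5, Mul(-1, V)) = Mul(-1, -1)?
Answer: Mul(Rational(1, 2), Pow(1293, Rational(1, 2))) ≈ 17.979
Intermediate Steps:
V = 4 (V = Add(5, Mul(-1, Mul(-1, -1))) = Add(5, Mul(-1, 1)) = Add(5, -1) = 4)
Function('N')(U) = Mul(Rational(1, 4), U) (Function('N')(U) = Mul(U, Pow(4, -1)) = Mul(U, Rational(1, 4)) = Mul(Rational(1, 4), U))
Function('j')(J, K) = Add(2, J, K) (Function('j')(J, K) = Add(2, Add(J, K)) = Add(2, J, K))
Function('f')(G) = Mul(Rational(-3, 4), G) (Function('f')(G) = Add(Mul(Rational(1, 4), G), Mul(-1, G)) = Mul(Rational(-3, 4), G))
Pow(Add(Function('f')(Function('j')(-5, 4)), Pow(Add(Add(6, Mul(-1, -2)), 10), 2)), Rational(1, 2)) = Pow(Add(Mul(Rational(-3, 4), Add(2, -5, 4)), Pow(Add(Add(6, Mul(-1, -2)), 10), 2)), Rational(1, 2)) = Pow(Add(Mul(Rational(-3, 4), 1), Pow(Add(Add(6, 2), 10), 2)), Rational(1, 2)) = Pow(Add(Rational(-3, 4), Pow(Add(8, 10), 2)), Rational(1, 2)) = Pow(Add(Rational(-3, 4), Pow(18, 2)), Rational(1, 2)) = Pow(Add(Rational(-3, 4), 324), Rational(1, 2)) = Pow(Rational(1293, 4), Rational(1, 2)) = Mul(Rational(1, 2), Pow(1293, Rational(1, 2)))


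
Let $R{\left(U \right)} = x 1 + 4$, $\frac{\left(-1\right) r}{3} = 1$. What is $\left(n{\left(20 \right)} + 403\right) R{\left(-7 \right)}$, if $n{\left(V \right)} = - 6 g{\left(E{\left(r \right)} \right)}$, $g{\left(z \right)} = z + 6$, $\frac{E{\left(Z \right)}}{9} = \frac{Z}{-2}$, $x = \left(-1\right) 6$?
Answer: $-572$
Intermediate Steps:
$x = -6$
$r = -3$ ($r = \left(-3\right) 1 = -3$)
$R{\left(U \right)} = -2$ ($R{\left(U \right)} = \left(-6\right) 1 + 4 = -6 + 4 = -2$)
$E{\left(Z \right)} = - \frac{9 Z}{2}$ ($E{\left(Z \right)} = 9 \frac{Z}{-2} = 9 Z \left(- \frac{1}{2}\right) = 9 \left(- \frac{Z}{2}\right) = - \frac{9 Z}{2}$)
$g{\left(z \right)} = 6 + z$
$n{\left(V \right)} = -117$ ($n{\left(V \right)} = - 6 \left(6 - - \frac{27}{2}\right) = - 6 \left(6 + \frac{27}{2}\right) = \left(-6\right) \frac{39}{2} = -117$)
$\left(n{\left(20 \right)} + 403\right) R{\left(-7 \right)} = \left(-117 + 403\right) \left(-2\right) = 286 \left(-2\right) = -572$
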